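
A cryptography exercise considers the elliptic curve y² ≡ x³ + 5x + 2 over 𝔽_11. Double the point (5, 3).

tangent at (5, 3): λ = (3·5² + 5)/(2·3) ≡ 3/6. 6⁻¹ ≡ 2 (mod 11) since 6·2 = 12 ≡ 1, so λ ≡ 3·2 ≡ 6.
  x = λ² - 5 - 5 = 36 - 10 ≡ 4; y = λ·(5 - 4) - 3 ≡ 3. → (4, 3)

(4, 3)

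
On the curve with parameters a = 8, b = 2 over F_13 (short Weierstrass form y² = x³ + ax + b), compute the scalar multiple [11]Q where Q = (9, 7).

Double-and-add on 11 = (1011)₂. Start with Q = (9, 7) for the leading 1-bit.
double: tangent at (9, 7): λ = (3·9² + 8)/(2·7) ≡ 4/1. 1⁻¹ ≡ 1 (mod 13), so λ ≡ 4·1 ≡ 4.
  x = λ² - 9 - 9 = 16 - 18 ≡ 11; y = λ·(9 - 11) - 7 ≡ 11. → (11, 11)
double: tangent at (11, 11): λ = (3·11² + 8)/(2·11) ≡ 7/9. 9⁻¹ ≡ 3 (mod 13) since 9·3 = 27 ≡ 1, so λ ≡ 7·3 ≡ 8.
  x = λ² - 11 - 11 = 64 - 22 ≡ 3; y = λ·(11 - 3) - 11 ≡ 1. → (3, 1)
add Q: (3, 1) + (9, 7). λ = (7 - 1)/(9 - 3) ≡ 6/6 mod 13. 6⁻¹ ≡ 11 (mod 13), so λ ≡ 1.
  x = λ² - 3 - 9 = 1 - 12 ≡ 2; y = λ·(3 - 2) - 1 ≡ 0. → (2, 0)
double: (2, 0) + (2, 0): same x and y₁ ≡ -y₂, so the sum is O.
add Q: O + (9, 7) = (9, 7) (identity).

(9, 7)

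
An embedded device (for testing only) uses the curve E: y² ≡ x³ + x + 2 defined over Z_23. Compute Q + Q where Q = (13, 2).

tangent at (13, 2): λ = (3·13² + 1)/(2·2) ≡ 2/4. 4⁻¹ ≡ 6 (mod 23), so λ ≡ 2·6 ≡ 12.
  x = λ² - 13 - 13 = 144 - 26 ≡ 3; y = λ·(13 - 3) - 2 ≡ 3. → (3, 3)

(3, 3)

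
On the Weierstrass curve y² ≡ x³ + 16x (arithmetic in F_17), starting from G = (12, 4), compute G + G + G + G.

Repeated addition: build up to 4G.
2G: tangent at (12, 4): λ = (3·12² + 16)/(2·4) ≡ 6/8. 8⁻¹ ≡ 15 (mod 17) since 8·15 = 120 ≡ 1, so λ ≡ 6·15 ≡ 5.
  x = λ² - 12 - 12 = 25 - 24 ≡ 1; y = λ·(12 - 1) - 4 ≡ 0. → (1, 0)
3G: (1, 0) + (12, 4). λ = (4 - 0)/(12 - 1) ≡ 4/11 mod 17. 11⁻¹ ≡ 14 (mod 17), so λ ≡ 5.
  x = λ² - 1 - 12 = 25 - 13 ≡ 12; y = λ·(1 - 12) - 0 ≡ 13. → (12, 13)
4G: (12, 13) + (12, 4): same x and y₁ ≡ -y₂, so the sum is ∞.

O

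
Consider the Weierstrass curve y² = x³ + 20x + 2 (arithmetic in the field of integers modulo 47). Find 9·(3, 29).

Write G = (3, 29).
Double-and-add on 9 = (1001)₂. Start with G = (3, 29) for the leading 1-bit.
double: tangent at (3, 29): λ = (3·3² + 20)/(2·29) ≡ 0/11. 11⁻¹ ≡ 30 (mod 47), so λ ≡ 0·30 ≡ 0.
  x = λ² - 3 - 3 = 0 - 6 ≡ 41; y = λ·(3 - 41) - 29 ≡ 18. → (41, 18)
double: tangent at (41, 18): λ = (3·41² + 20)/(2·18) ≡ 34/36. 36⁻¹ ≡ 17 (mod 47), so λ ≡ 34·17 ≡ 14.
  x = λ² - 41 - 41 = 196 - 82 ≡ 20; y = λ·(41 - 20) - 18 ≡ 41. → (20, 41)
double: tangent at (20, 41): λ = (3·20² + 20)/(2·41) ≡ 45/35. 35⁻¹ ≡ 43 (mod 47), so λ ≡ 45·43 ≡ 8.
  x = λ² - 20 - 20 = 64 - 40 ≡ 24; y = λ·(20 - 24) - 41 ≡ 21. → (24, 21)
add G: (24, 21) + (3, 29). λ = (29 - 21)/(3 - 24) ≡ 8/26 mod 47. 26⁻¹ ≡ 38 (mod 47) since 26·38 = 988 ≡ 1, so λ ≡ 22.
  x = λ² - 24 - 3 = 484 - 27 ≡ 34; y = λ·(24 - 34) - 21 ≡ 41. → (34, 41)

(34, 41)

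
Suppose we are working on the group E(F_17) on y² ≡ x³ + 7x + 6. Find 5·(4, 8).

Write Q = (4, 8).
Repeated addition: build up to 5Q.
2Q: tangent at (4, 8): λ = (3·4² + 7)/(2·8) ≡ 4/16. 16⁻¹ ≡ 16 (mod 17), so λ ≡ 4·16 ≡ 13.
  x = λ² - 4 - 4 = 169 - 8 ≡ 8; y = λ·(4 - 8) - 8 ≡ 8. → (8, 8)
3Q: (8, 8) + (4, 8). λ = (8 - 8)/(4 - 8) ≡ 0/13 mod 17. 13⁻¹ ≡ 4 (mod 17), so λ ≡ 0.
  x = λ² - 8 - 4 = 0 - 12 ≡ 5; y = λ·(8 - 5) - 8 ≡ 9. → (5, 9)
4Q: (5, 9) + (4, 8). λ = (8 - 9)/(4 - 5) ≡ 16/16 mod 17. 16⁻¹ ≡ 16 (mod 17), so λ ≡ 1.
  x = λ² - 5 - 4 = 1 - 9 ≡ 9; y = λ·(5 - 9) - 9 ≡ 4. → (9, 4)
5Q: (9, 4) + (4, 8). λ = (8 - 4)/(4 - 9) ≡ 4/12 mod 17. 12⁻¹ ≡ 10 (mod 17) since 12·10 = 120 ≡ 1, so λ ≡ 6.
  x = λ² - 9 - 4 = 36 - 13 ≡ 6; y = λ·(9 - 6) - 4 ≡ 14. → (6, 14)

(6, 14)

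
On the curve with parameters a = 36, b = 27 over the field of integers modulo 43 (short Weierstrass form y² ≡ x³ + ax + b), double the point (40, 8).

(21, 5)

tangent at (40, 8): λ = (3·40² + 36)/(2·8) ≡ 20/16. 16⁻¹ ≡ 35 (mod 43) since 16·35 = 560 ≡ 1, so λ ≡ 20·35 ≡ 12.
  x = λ² - 40 - 40 = 144 - 80 ≡ 21; y = λ·(40 - 21) - 8 ≡ 5. → (21, 5)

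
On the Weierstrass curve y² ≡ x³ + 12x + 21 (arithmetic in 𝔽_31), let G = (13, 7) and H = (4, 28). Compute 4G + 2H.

First 4G:
Double-and-add on 4 = (100)₂. Start with G = (13, 7) for the leading 1-bit.
double: tangent at (13, 7): λ = (3·13² + 12)/(2·7) ≡ 23/14. 14⁻¹ ≡ 20 (mod 31), so λ ≡ 23·20 ≡ 26.
  x = λ² - 13 - 13 = 676 - 26 ≡ 30; y = λ·(13 - 30) - 7 ≡ 16. → (30, 16)
double: tangent at (30, 16): λ = (3·30² + 12)/(2·16) ≡ 15/1. 1⁻¹ ≡ 1 (mod 31) since 1·1 = 1 ≡ 1, so λ ≡ 15·1 ≡ 15.
  x = λ² - 30 - 30 = 225 - 60 ≡ 10; y = λ·(30 - 10) - 16 ≡ 5. → (10, 5)
4G = (10, 5).
Next 2H:
Repeated addition: build up to 2H.
2H: tangent at (4, 28): λ = (3·4² + 12)/(2·28) ≡ 29/25. 25⁻¹ ≡ 5 (mod 31) since 25·5 = 125 ≡ 1, so λ ≡ 29·5 ≡ 21.
  x = λ² - 4 - 4 = 441 - 8 ≡ 30; y = λ·(4 - 30) - 28 ≡ 15. → (30, 15)
2H = (30, 15).
Finally 4G + 2H:
(10, 5) + (30, 15). λ = (15 - 5)/(30 - 10) ≡ 10/20 mod 31. 20⁻¹ ≡ 14 (mod 31), so λ ≡ 16.
  x = λ² - 10 - 30 = 256 - 40 ≡ 30; y = λ·(10 - 30) - 5 ≡ 16. → (30, 16)

(30, 16)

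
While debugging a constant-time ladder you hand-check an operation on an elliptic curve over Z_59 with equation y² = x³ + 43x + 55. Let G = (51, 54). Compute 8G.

Double-and-add on 8 = (1000)₂. Start with G = (51, 54) for the leading 1-bit.
double: tangent at (51, 54): λ = (3·51² + 43)/(2·54) ≡ 58/49. 49⁻¹ ≡ 53 (mod 59), so λ ≡ 58·53 ≡ 6.
  x = λ² - 51 - 51 = 36 - 102 ≡ 52; y = λ·(51 - 52) - 54 ≡ 58. → (52, 58)
double: tangent at (52, 58): λ = (3·52² + 43)/(2·58) ≡ 13/57. 57⁻¹ ≡ 29 (mod 59) since 57·29 = 1653 ≡ 1, so λ ≡ 13·29 ≡ 23.
  x = λ² - 52 - 52 = 529 - 104 ≡ 12; y = λ·(52 - 12) - 58 ≡ 36. → (12, 36)
double: tangent at (12, 36): λ = (3·12² + 43)/(2·36) ≡ 3/13. 13⁻¹ ≡ 50 (mod 59) since 13·50 = 650 ≡ 1, so λ ≡ 3·50 ≡ 32.
  x = λ² - 12 - 12 = 1024 - 24 ≡ 56; y = λ·(12 - 56) - 36 ≡ 31. → (56, 31)

(56, 31)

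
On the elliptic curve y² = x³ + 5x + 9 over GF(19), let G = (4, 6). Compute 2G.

tangent at (4, 6): λ = (3·4² + 5)/(2·6) ≡ 15/12. 12⁻¹ ≡ 8 (mod 19), so λ ≡ 15·8 ≡ 6.
  x = λ² - 4 - 4 = 36 - 8 ≡ 9; y = λ·(4 - 9) - 6 ≡ 2. → (9, 2)

(9, 2)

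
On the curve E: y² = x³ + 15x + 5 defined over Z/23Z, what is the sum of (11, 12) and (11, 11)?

O

The two points share x = 11 and their y-coordinates satisfy 12 + 11 ≡ 0 (mod 23), so they are inverses. Their sum is O.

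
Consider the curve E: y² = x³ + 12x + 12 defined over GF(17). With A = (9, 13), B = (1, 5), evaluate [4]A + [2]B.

(16, 13)

First 4A:
Double-and-add on 4 = (100)₂. Start with A = (9, 13) for the leading 1-bit.
double: tangent at (9, 13): λ = (3·9² + 12)/(2·13) ≡ 0/9. 9⁻¹ ≡ 2 (mod 17), so λ ≡ 0·2 ≡ 0.
  x = λ² - 9 - 9 = 0 - 18 ≡ 16; y = λ·(9 - 16) - 13 ≡ 4. → (16, 4)
double: tangent at (16, 4): λ = (3·16² + 12)/(2·4) ≡ 15/8. 8⁻¹ ≡ 15 (mod 17), so λ ≡ 15·15 ≡ 4.
  x = λ² - 16 - 16 = 16 - 32 ≡ 1; y = λ·(16 - 1) - 4 ≡ 5. → (1, 5)
4A = (1, 5).
Next 2B:
Repeated addition: build up to 2B.
2B: tangent at (1, 5): λ = (3·1² + 12)/(2·5) ≡ 15/10. 10⁻¹ ≡ 12 (mod 17) since 10·12 = 120 ≡ 1, so λ ≡ 15·12 ≡ 10.
  x = λ² - 1 - 1 = 100 - 2 ≡ 13; y = λ·(1 - 13) - 5 ≡ 11. → (13, 11)
2B = (13, 11).
Finally 4A + 2B:
(1, 5) + (13, 11). λ = (11 - 5)/(13 - 1) ≡ 6/12 mod 17. 12⁻¹ ≡ 10 (mod 17), so λ ≡ 9.
  x = λ² - 1 - 13 = 81 - 14 ≡ 16; y = λ·(1 - 16) - 5 ≡ 13. → (16, 13)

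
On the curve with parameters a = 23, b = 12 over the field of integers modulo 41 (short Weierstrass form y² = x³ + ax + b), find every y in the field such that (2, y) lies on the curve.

5, 36

x³ + 23x + 12 = 66 ≡ 25 (mod 41).
Square roots of 25 mod 41: 5 and 36 (since 5² = 25 ≡ 25).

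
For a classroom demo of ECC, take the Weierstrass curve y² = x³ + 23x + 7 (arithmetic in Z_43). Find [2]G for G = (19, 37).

tangent at (19, 37): λ = (3·19² + 23)/(2·37) ≡ 31/31. 31⁻¹ ≡ 25 (mod 43), so λ ≡ 31·25 ≡ 1.
  x = λ² - 19 - 19 = 1 - 38 ≡ 6; y = λ·(19 - 6) - 37 ≡ 19. → (6, 19)

(6, 19)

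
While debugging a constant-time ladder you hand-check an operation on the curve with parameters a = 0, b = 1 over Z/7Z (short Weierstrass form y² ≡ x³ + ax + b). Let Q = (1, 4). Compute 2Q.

(0, 6)

tangent at (1, 4): λ = (3·1² + 0)/(2·4) ≡ 3/1. 1⁻¹ ≡ 1 (mod 7), so λ ≡ 3·1 ≡ 3.
  x = λ² - 1 - 1 = 9 - 2 ≡ 0; y = λ·(1 - 0) - 4 ≡ 6. → (0, 6)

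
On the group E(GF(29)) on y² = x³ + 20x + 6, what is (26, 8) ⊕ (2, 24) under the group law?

(24, 10)

(26, 8) + (2, 24). λ = (24 - 8)/(2 - 26) ≡ 16/5 mod 29. 5⁻¹ ≡ 6 (mod 29) since 5·6 = 30 ≡ 1, so λ ≡ 9.
  x = λ² - 26 - 2 = 81 - 28 ≡ 24; y = λ·(26 - 24) - 8 ≡ 10. → (24, 10)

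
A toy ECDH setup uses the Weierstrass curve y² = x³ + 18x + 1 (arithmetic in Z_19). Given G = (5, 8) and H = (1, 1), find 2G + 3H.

First 2G:
Repeated addition: build up to 2G.
2G: tangent at (5, 8): λ = (3·5² + 18)/(2·8) ≡ 17/16. 16⁻¹ ≡ 6 (mod 19) since 16·6 = 96 ≡ 1, so λ ≡ 17·6 ≡ 7.
  x = λ² - 5 - 5 = 49 - 10 ≡ 1; y = λ·(5 - 1) - 8 ≡ 1. → (1, 1)
2G = (1, 1).
Next 3H:
Repeated addition: build up to 3H.
2H: tangent at (1, 1): λ = (3·1² + 18)/(2·1) ≡ 2/2. 2⁻¹ ≡ 10 (mod 19), so λ ≡ 2·10 ≡ 1.
  x = λ² - 1 - 1 = 1 - 2 ≡ 18; y = λ·(1 - 18) - 1 ≡ 1. → (18, 1)
3H: (18, 1) + (1, 1). λ = (1 - 1)/(1 - 18) ≡ 0/2 mod 19. 2⁻¹ ≡ 10 (mod 19), so λ ≡ 0.
  x = λ² - 18 - 1 = 0 - 19 ≡ 0; y = λ·(18 - 0) - 1 ≡ 18. → (0, 18)
3H = (0, 18).
Finally 2G + 3H:
(1, 1) + (0, 18). λ = (18 - 1)/(0 - 1) ≡ 17/18 mod 19. 18⁻¹ ≡ 18 (mod 19), so λ ≡ 2.
  x = λ² - 1 - 0 = 4 - 1 ≡ 3; y = λ·(1 - 3) - 1 ≡ 14. → (3, 14)

(3, 14)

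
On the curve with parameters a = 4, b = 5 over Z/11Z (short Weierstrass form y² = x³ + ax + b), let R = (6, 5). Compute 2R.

(3, 0)

tangent at (6, 5): λ = (3·6² + 4)/(2·5) ≡ 2/10. 10⁻¹ ≡ 10 (mod 11), so λ ≡ 2·10 ≡ 9.
  x = λ² - 6 - 6 = 81 - 12 ≡ 3; y = λ·(6 - 3) - 5 ≡ 0. → (3, 0)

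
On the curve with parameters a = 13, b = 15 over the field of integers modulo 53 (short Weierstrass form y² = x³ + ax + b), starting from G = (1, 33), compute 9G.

Double-and-add on 9 = (1001)₂. Start with G = (1, 33) for the leading 1-bit.
double: tangent at (1, 33): λ = (3·1² + 13)/(2·33) ≡ 16/13. 13⁻¹ ≡ 49 (mod 53), so λ ≡ 16·49 ≡ 42.
  x = λ² - 1 - 1 = 1764 - 2 ≡ 13; y = λ·(1 - 13) - 33 ≡ 46. → (13, 46)
double: tangent at (13, 46): λ = (3·13² + 13)/(2·46) ≡ 43/39. 39⁻¹ ≡ 34 (mod 53) since 39·34 = 1326 ≡ 1, so λ ≡ 43·34 ≡ 31.
  x = λ² - 13 - 13 = 961 - 26 ≡ 34; y = λ·(13 - 34) - 46 ≡ 45. → (34, 45)
double: tangent at (34, 45): λ = (3·34² + 13)/(2·45) ≡ 36/37. 37⁻¹ ≡ 43 (mod 53), so λ ≡ 36·43 ≡ 11.
  x = λ² - 34 - 34 = 121 - 68 ≡ 0; y = λ·(34 - 0) - 45 ≡ 11. → (0, 11)
add G: (0, 11) + (1, 33). λ = (33 - 11)/(1 - 0) ≡ 22/1 mod 53. 1⁻¹ ≡ 1 (mod 53) since 1·1 = 1 ≡ 1, so λ ≡ 22.
  x = λ² - 0 - 1 = 484 - 1 ≡ 6; y = λ·(0 - 6) - 11 ≡ 16. → (6, 16)

(6, 16)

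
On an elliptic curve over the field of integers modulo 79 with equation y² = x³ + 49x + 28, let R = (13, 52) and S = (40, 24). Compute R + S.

(13, 52) + (40, 24). λ = (24 - 52)/(40 - 13) ≡ 51/27 mod 79. 27⁻¹ ≡ 41 (mod 79) since 27·41 = 1107 ≡ 1, so λ ≡ 37.
  x = λ² - 13 - 40 = 1369 - 53 ≡ 52; y = λ·(13 - 52) - 52 ≡ 6. → (52, 6)

(52, 6)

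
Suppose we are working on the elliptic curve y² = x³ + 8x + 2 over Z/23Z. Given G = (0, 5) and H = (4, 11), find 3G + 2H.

(8, 7)

First 3G:
Repeated addition: build up to 3G.
2G: tangent at (0, 5): λ = (3·0² + 8)/(2·5) ≡ 8/10. 10⁻¹ ≡ 7 (mod 23), so λ ≡ 8·7 ≡ 10.
  x = λ² - 0 - 0 = 100 - 0 ≡ 8; y = λ·(0 - 8) - 5 ≡ 7. → (8, 7)
3G: (8, 7) + (0, 5). λ = (5 - 7)/(0 - 8) ≡ 21/15 mod 23. 15⁻¹ ≡ 20 (mod 23), so λ ≡ 6.
  x = λ² - 8 - 0 = 36 - 8 ≡ 5; y = λ·(8 - 5) - 7 ≡ 11. → (5, 11)
3G = (5, 11).
Next 2H:
Repeated addition: build up to 2H.
2H: tangent at (4, 11): λ = (3·4² + 8)/(2·11) ≡ 10/22. 22⁻¹ ≡ 22 (mod 23), so λ ≡ 10·22 ≡ 13.
  x = λ² - 4 - 4 = 169 - 8 ≡ 0; y = λ·(4 - 0) - 11 ≡ 18. → (0, 18)
2H = (0, 18).
Finally 3G + 2H:
(5, 11) + (0, 18). λ = (18 - 11)/(0 - 5) ≡ 7/18 mod 23. 18⁻¹ ≡ 9 (mod 23), so λ ≡ 17.
  x = λ² - 5 - 0 = 289 - 5 ≡ 8; y = λ·(5 - 8) - 11 ≡ 7. → (8, 7)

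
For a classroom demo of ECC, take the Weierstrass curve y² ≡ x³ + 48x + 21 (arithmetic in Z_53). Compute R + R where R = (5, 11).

(1, 21)

tangent at (5, 11): λ = (3·5² + 48)/(2·11) ≡ 17/22. 22⁻¹ ≡ 41 (mod 53) since 22·41 = 902 ≡ 1, so λ ≡ 17·41 ≡ 8.
  x = λ² - 5 - 5 = 64 - 10 ≡ 1; y = λ·(5 - 1) - 11 ≡ 21. → (1, 21)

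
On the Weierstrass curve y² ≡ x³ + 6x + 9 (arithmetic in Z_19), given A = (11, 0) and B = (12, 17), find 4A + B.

First 4A:
Double-and-add on 4 = (100)₂. Start with A = (11, 0) for the leading 1-bit.
double: (11, 0) + (11, 0): same x and y₁ ≡ -y₂, so the sum is O.
double: O + O = O (identity).
4A = O.
Finally 4A + B:
O + (12, 17) = (12, 17) (identity).

(12, 17)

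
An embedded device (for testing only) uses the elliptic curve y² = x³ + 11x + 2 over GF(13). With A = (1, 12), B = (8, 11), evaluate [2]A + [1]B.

First 2A:
Repeated addition: build up to 2A.
2A: tangent at (1, 12): λ = (3·1² + 11)/(2·12) ≡ 1/11. 11⁻¹ ≡ 6 (mod 13), so λ ≡ 1·6 ≡ 6.
  x = λ² - 1 - 1 = 36 - 2 ≡ 8; y = λ·(1 - 8) - 12 ≡ 11. → (8, 11)
2A = (8, 11).
Finally 2A + B:
tangent at (8, 11): λ = (3·8² + 11)/(2·11) ≡ 8/9. 9⁻¹ ≡ 3 (mod 13) since 9·3 = 27 ≡ 1, so λ ≡ 8·3 ≡ 11.
  x = λ² - 8 - 8 = 121 - 16 ≡ 1; y = λ·(8 - 1) - 11 ≡ 1. → (1, 1)

(1, 1)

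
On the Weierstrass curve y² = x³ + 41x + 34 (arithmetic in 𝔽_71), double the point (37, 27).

tangent at (37, 27): λ = (3·37² + 41)/(2·27) ≡ 30/54. 54⁻¹ ≡ 25 (mod 71), so λ ≡ 30·25 ≡ 40.
  x = λ² - 37 - 37 = 1600 - 74 ≡ 35; y = λ·(37 - 35) - 27 ≡ 53. → (35, 53)

(35, 53)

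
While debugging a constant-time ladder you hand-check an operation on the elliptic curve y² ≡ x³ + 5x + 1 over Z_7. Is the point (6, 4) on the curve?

yes

y² = 4² ≡ 2; x³ + 5x + 1 = 247 ≡ 2 (mod 7). 2 = 2.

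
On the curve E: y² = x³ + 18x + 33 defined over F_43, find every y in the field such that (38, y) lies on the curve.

none

x³ + 18x + 33 = 55589 ≡ 33 (mod 43).
33 is a non-residue mod 43; no y exists.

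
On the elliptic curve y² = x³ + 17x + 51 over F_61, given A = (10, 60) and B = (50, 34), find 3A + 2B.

(6, 53)

First 3A:
Repeated addition: build up to 3A.
2A: tangent at (10, 60): λ = (3·10² + 17)/(2·60) ≡ 12/59. 59⁻¹ ≡ 30 (mod 61) since 59·30 = 1770 ≡ 1, so λ ≡ 12·30 ≡ 55.
  x = λ² - 10 - 10 = 3025 - 20 ≡ 16; y = λ·(10 - 16) - 60 ≡ 37. → (16, 37)
3A: (16, 37) + (10, 60). λ = (60 - 37)/(10 - 16) ≡ 23/55 mod 61. 55⁻¹ ≡ 10 (mod 61) since 55·10 = 550 ≡ 1, so λ ≡ 47.
  x = λ² - 16 - 10 = 2209 - 26 ≡ 48; y = λ·(16 - 48) - 37 ≡ 45. → (48, 45)
3A = (48, 45).
Next 2B:
Repeated addition: build up to 2B.
2B: tangent at (50, 34): λ = (3·50² + 17)/(2·34) ≡ 14/7. 7⁻¹ ≡ 35 (mod 61) since 7·35 = 245 ≡ 1, so λ ≡ 14·35 ≡ 2.
  x = λ² - 50 - 50 = 4 - 100 ≡ 26; y = λ·(50 - 26) - 34 ≡ 14. → (26, 14)
2B = (26, 14).
Finally 3A + 2B:
(48, 45) + (26, 14). λ = (14 - 45)/(26 - 48) ≡ 30/39 mod 61. 39⁻¹ ≡ 36 (mod 61) since 39·36 = 1404 ≡ 1, so λ ≡ 43.
  x = λ² - 48 - 26 = 1849 - 74 ≡ 6; y = λ·(48 - 6) - 45 ≡ 53. → (6, 53)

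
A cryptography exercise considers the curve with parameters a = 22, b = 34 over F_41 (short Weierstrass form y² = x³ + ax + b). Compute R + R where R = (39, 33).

(13, 4)

tangent at (39, 33): λ = (3·39² + 22)/(2·33) ≡ 34/25. 25⁻¹ ≡ 23 (mod 41) since 25·23 = 575 ≡ 1, so λ ≡ 34·23 ≡ 3.
  x = λ² - 39 - 39 = 9 - 78 ≡ 13; y = λ·(39 - 13) - 33 ≡ 4. → (13, 4)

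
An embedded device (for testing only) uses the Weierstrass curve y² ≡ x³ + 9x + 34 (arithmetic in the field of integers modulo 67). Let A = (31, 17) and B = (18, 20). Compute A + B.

(31, 17) + (18, 20). λ = (20 - 17)/(18 - 31) ≡ 3/54 mod 67. 54⁻¹ ≡ 36 (mod 67) since 54·36 = 1944 ≡ 1, so λ ≡ 41.
  x = λ² - 31 - 18 = 1681 - 49 ≡ 24; y = λ·(31 - 24) - 17 ≡ 2. → (24, 2)

(24, 2)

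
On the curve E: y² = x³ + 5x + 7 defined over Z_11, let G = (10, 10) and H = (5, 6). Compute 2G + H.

(8, 3)

First 2G:
Repeated addition: build up to 2G.
2G: tangent at (10, 10): λ = (3·10² + 5)/(2·10) ≡ 8/9. 9⁻¹ ≡ 5 (mod 11), so λ ≡ 8·5 ≡ 7.
  x = λ² - 10 - 10 = 49 - 20 ≡ 7; y = λ·(10 - 7) - 10 ≡ 0. → (7, 0)
2G = (7, 0).
Finally 2G + H:
(7, 0) + (5, 6). λ = (6 - 0)/(5 - 7) ≡ 6/9 mod 11. 9⁻¹ ≡ 5 (mod 11) since 9·5 = 45 ≡ 1, so λ ≡ 8.
  x = λ² - 7 - 5 = 64 - 12 ≡ 8; y = λ·(7 - 8) - 0 ≡ 3. → (8, 3)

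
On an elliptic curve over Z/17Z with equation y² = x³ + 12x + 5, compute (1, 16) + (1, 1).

O

The two points share x = 1 and their y-coordinates satisfy 16 + 1 ≡ 0 (mod 17), so they are inverses. Their sum is the point at infinity.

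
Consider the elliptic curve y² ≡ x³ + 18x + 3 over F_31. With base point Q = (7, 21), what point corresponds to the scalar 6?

(16, 4)

Repeated addition: build up to 6Q.
2Q: tangent at (7, 21): λ = (3·7² + 18)/(2·21) ≡ 10/11. 11⁻¹ ≡ 17 (mod 31) since 11·17 = 187 ≡ 1, so λ ≡ 10·17 ≡ 15.
  x = λ² - 7 - 7 = 225 - 14 ≡ 25; y = λ·(7 - 25) - 21 ≡ 19. → (25, 19)
3Q: (25, 19) + (7, 21). λ = (21 - 19)/(7 - 25) ≡ 2/13 mod 31. 13⁻¹ ≡ 12 (mod 31) since 13·12 = 156 ≡ 1, so λ ≡ 24.
  x = λ² - 25 - 7 = 576 - 32 ≡ 17; y = λ·(25 - 17) - 19 ≡ 18. → (17, 18)
4Q: (17, 18) + (7, 21). λ = (21 - 18)/(7 - 17) ≡ 3/21 mod 31. 21⁻¹ ≡ 3 (mod 31) since 21·3 = 63 ≡ 1, so λ ≡ 9.
  x = λ² - 17 - 7 = 81 - 24 ≡ 26; y = λ·(17 - 26) - 18 ≡ 25. → (26, 25)
5Q: (26, 25) + (7, 21). λ = (21 - 25)/(7 - 26) ≡ 27/12 mod 31. 12⁻¹ ≡ 13 (mod 31) since 12·13 = 156 ≡ 1, so λ ≡ 10.
  x = λ² - 26 - 7 = 100 - 33 ≡ 5; y = λ·(26 - 5) - 25 ≡ 30. → (5, 30)
6Q: (5, 30) + (7, 21). λ = (21 - 30)/(7 - 5) ≡ 22/2 mod 31. 2⁻¹ ≡ 16 (mod 31), so λ ≡ 11.
  x = λ² - 5 - 7 = 121 - 12 ≡ 16; y = λ·(5 - 16) - 30 ≡ 4. → (16, 4)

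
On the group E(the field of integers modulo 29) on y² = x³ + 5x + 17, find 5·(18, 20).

Write G = (18, 20).
Repeated addition: build up to 5G.
2G: tangent at (18, 20): λ = (3·18² + 5)/(2·20) ≡ 20/11. 11⁻¹ ≡ 8 (mod 29), so λ ≡ 20·8 ≡ 15.
  x = λ² - 18 - 18 = 225 - 36 ≡ 15; y = λ·(18 - 15) - 20 ≡ 25. → (15, 25)
3G: (15, 25) + (18, 20). λ = (20 - 25)/(18 - 15) ≡ 24/3 mod 29. 3⁻¹ ≡ 10 (mod 29) since 3·10 = 30 ≡ 1, so λ ≡ 8.
  x = λ² - 15 - 18 = 64 - 33 ≡ 2; y = λ·(15 - 2) - 25 ≡ 21. → (2, 21)
4G: (2, 21) + (18, 20). λ = (20 - 21)/(18 - 2) ≡ 28/16 mod 29. 16⁻¹ ≡ 20 (mod 29), so λ ≡ 9.
  x = λ² - 2 - 18 = 81 - 20 ≡ 3; y = λ·(2 - 3) - 21 ≡ 28. → (3, 28)
5G: (3, 28) + (18, 20). λ = (20 - 28)/(18 - 3) ≡ 21/15 mod 29. 15⁻¹ ≡ 2 (mod 29), so λ ≡ 13.
  x = λ² - 3 - 18 = 169 - 21 ≡ 3; y = λ·(3 - 3) - 28 ≡ 1. → (3, 1)

(3, 1)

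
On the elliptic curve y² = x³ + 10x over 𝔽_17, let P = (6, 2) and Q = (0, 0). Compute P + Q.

(13, 7)

(6, 2) + (0, 0). λ = (0 - 2)/(0 - 6) ≡ 15/11 mod 17. 11⁻¹ ≡ 14 (mod 17), so λ ≡ 6.
  x = λ² - 6 - 0 = 36 - 6 ≡ 13; y = λ·(6 - 13) - 2 ≡ 7. → (13, 7)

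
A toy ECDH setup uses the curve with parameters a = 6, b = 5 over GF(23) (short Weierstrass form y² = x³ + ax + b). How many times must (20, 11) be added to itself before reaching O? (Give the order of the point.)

9

2P: tangent at (20, 11): λ = (3·20² + 6)/(2·11) ≡ 10/22. 22⁻¹ ≡ 22 (mod 23) since 22·22 = 484 ≡ 1, so λ ≡ 10·22 ≡ 13.
  x = λ² - 20 - 20 = 169 - 40 ≡ 14; y = λ·(20 - 14) - 11 ≡ 21. → (14, 21)
3P: (14, 21) + (20, 11). λ = (11 - 21)/(20 - 14) ≡ 13/6 mod 23. 6⁻¹ ≡ 4 (mod 23), so λ ≡ 6.
  x = λ² - 14 - 20 = 36 - 34 ≡ 2; y = λ·(14 - 2) - 21 ≡ 5. → (2, 5)
4P: (2, 5) + (20, 11). λ = (11 - 5)/(20 - 2) ≡ 6/18 mod 23. 18⁻¹ ≡ 9 (mod 23) since 18·9 = 162 ≡ 1, so λ ≡ 8.
  x = λ² - 2 - 20 = 64 - 22 ≡ 19; y = λ·(2 - 19) - 5 ≡ 20. → (19, 20)
5P: (19, 20) + (20, 11). λ = (11 - 20)/(20 - 19) ≡ 14/1 mod 23. 1⁻¹ ≡ 1 (mod 23), so λ ≡ 14.
  x = λ² - 19 - 20 = 196 - 39 ≡ 19; y = λ·(19 - 19) - 20 ≡ 3. → (19, 3)
6P: (19, 3) + (20, 11). λ = (11 - 3)/(20 - 19) ≡ 8/1 mod 23. 1⁻¹ ≡ 1 (mod 23) since 1·1 = 1 ≡ 1, so λ ≡ 8.
  x = λ² - 19 - 20 = 64 - 39 ≡ 2; y = λ·(19 - 2) - 3 ≡ 18. → (2, 18)
7P: (2, 18) + (20, 11). λ = (11 - 18)/(20 - 2) ≡ 16/18 mod 23. 18⁻¹ ≡ 9 (mod 23) since 18·9 = 162 ≡ 1, so λ ≡ 6.
  x = λ² - 2 - 20 = 36 - 22 ≡ 14; y = λ·(2 - 14) - 18 ≡ 2. → (14, 2)
8P: (14, 2) + (20, 11). λ = (11 - 2)/(20 - 14) ≡ 9/6 mod 23. 6⁻¹ ≡ 4 (mod 23), so λ ≡ 13.
  x = λ² - 14 - 20 = 169 - 34 ≡ 20; y = λ·(14 - 20) - 2 ≡ 12. → (20, 12)
9P: (20, 12) + (20, 11): same x and y₁ ≡ -y₂, so the sum is O.
9P = O, so the order is 9.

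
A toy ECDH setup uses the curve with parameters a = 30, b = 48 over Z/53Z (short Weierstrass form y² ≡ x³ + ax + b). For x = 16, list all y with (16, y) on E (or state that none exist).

x³ + 30x + 48 = 4624 ≡ 13 (mod 53).
Square roots of 13 mod 53: 15 and 38 (since 15² = 225 ≡ 13).

15, 38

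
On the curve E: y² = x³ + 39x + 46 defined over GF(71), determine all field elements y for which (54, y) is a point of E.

x³ + 39x + 46 = 159616 ≡ 8 (mod 71).
Square roots of 8 mod 71: 24 and 47 (since 24² = 576 ≡ 8).

24, 47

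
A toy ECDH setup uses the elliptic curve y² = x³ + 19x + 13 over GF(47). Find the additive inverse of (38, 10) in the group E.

-(38, 10) = (38, -10 mod 47) = (38, 37).

(38, 37)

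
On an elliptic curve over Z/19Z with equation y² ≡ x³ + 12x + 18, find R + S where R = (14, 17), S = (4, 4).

(12, 16)

(14, 17) + (4, 4). λ = (4 - 17)/(4 - 14) ≡ 6/9 mod 19. 9⁻¹ ≡ 17 (mod 19) since 9·17 = 153 ≡ 1, so λ ≡ 7.
  x = λ² - 14 - 4 = 49 - 18 ≡ 12; y = λ·(14 - 12) - 17 ≡ 16. → (12, 16)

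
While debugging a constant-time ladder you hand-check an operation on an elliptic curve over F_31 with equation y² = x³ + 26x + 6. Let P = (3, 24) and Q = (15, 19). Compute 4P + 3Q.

(7, 2)

First 4P:
Double-and-add on 4 = (100)₂. Start with P = (3, 24) for the leading 1-bit.
double: tangent at (3, 24): λ = (3·3² + 26)/(2·24) ≡ 22/17. 17⁻¹ ≡ 11 (mod 31), so λ ≡ 22·11 ≡ 25.
  x = λ² - 3 - 3 = 625 - 6 ≡ 30; y = λ·(3 - 30) - 24 ≡ 14. → (30, 14)
double: tangent at (30, 14): λ = (3·30² + 26)/(2·14) ≡ 29/28. 28⁻¹ ≡ 10 (mod 31), so λ ≡ 29·10 ≡ 11.
  x = λ² - 30 - 30 = 121 - 60 ≡ 30; y = λ·(30 - 30) - 14 ≡ 17. → (30, 17)
4P = (30, 17).
Next 3Q:
Repeated addition: build up to 3Q.
2Q: tangent at (15, 19): λ = (3·15² + 26)/(2·19) ≡ 19/7. 7⁻¹ ≡ 9 (mod 31) since 7·9 = 63 ≡ 1, so λ ≡ 19·9 ≡ 16.
  x = λ² - 15 - 15 = 256 - 30 ≡ 9; y = λ·(15 - 9) - 19 ≡ 15. → (9, 15)
3Q: (9, 15) + (15, 19). λ = (19 - 15)/(15 - 9) ≡ 4/6 mod 31. 6⁻¹ ≡ 26 (mod 31) since 6·26 = 156 ≡ 1, so λ ≡ 11.
  x = λ² - 9 - 15 = 121 - 24 ≡ 4; y = λ·(9 - 4) - 15 ≡ 9. → (4, 9)
3Q = (4, 9).
Finally 4P + 3Q:
(30, 17) + (4, 9). λ = (9 - 17)/(4 - 30) ≡ 23/5 mod 31. 5⁻¹ ≡ 25 (mod 31) since 5·25 = 125 ≡ 1, so λ ≡ 17.
  x = λ² - 30 - 4 = 289 - 34 ≡ 7; y = λ·(30 - 7) - 17 ≡ 2. → (7, 2)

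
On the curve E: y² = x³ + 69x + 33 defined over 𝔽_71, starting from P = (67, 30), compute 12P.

(60, 12)

Double-and-add on 12 = (1100)₂. Start with P = (67, 30) for the leading 1-bit.
double: tangent at (67, 30): λ = (3·67² + 69)/(2·30) ≡ 46/60. 60⁻¹ ≡ 58 (mod 71), so λ ≡ 46·58 ≡ 41.
  x = λ² - 67 - 67 = 1681 - 134 ≡ 56; y = λ·(67 - 56) - 30 ≡ 66. → (56, 66)
add P: (56, 66) + (67, 30). λ = (30 - 66)/(67 - 56) ≡ 35/11 mod 71. 11⁻¹ ≡ 13 (mod 71), so λ ≡ 29.
  x = λ² - 56 - 67 = 841 - 123 ≡ 8; y = λ·(56 - 8) - 66 ≡ 48. → (8, 48)
double: tangent at (8, 48): λ = (3·8² + 69)/(2·48) ≡ 48/25. 25⁻¹ ≡ 54 (mod 71) since 25·54 = 1350 ≡ 1, so λ ≡ 48·54 ≡ 36.
  x = λ² - 8 - 8 = 1296 - 16 ≡ 2; y = λ·(8 - 2) - 48 ≡ 26. → (2, 26)
double: tangent at (2, 26): λ = (3·2² + 69)/(2·26) ≡ 10/52. 52⁻¹ ≡ 56 (mod 71), so λ ≡ 10·56 ≡ 63.
  x = λ² - 2 - 2 = 3969 - 4 ≡ 60; y = λ·(2 - 60) - 26 ≡ 12. → (60, 12)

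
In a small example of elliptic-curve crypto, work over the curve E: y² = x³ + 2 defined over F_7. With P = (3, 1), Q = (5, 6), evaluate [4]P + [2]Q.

(6, 6)

First 4P:
Repeated addition: build up to 4P.
2P: tangent at (3, 1): λ = (3·3² + 0)/(2·1) ≡ 6/2. 2⁻¹ ≡ 4 (mod 7), so λ ≡ 6·4 ≡ 3.
  x = λ² - 3 - 3 = 9 - 6 ≡ 3; y = λ·(3 - 3) - 1 ≡ 6. → (3, 6)
3P: (3, 6) + (3, 1): same x and y₁ ≡ -y₂, so the sum is 𝒪.
4P: 𝒪 + (3, 1) = (3, 1) (identity).
4P = (3, 1).
Next 2Q:
Repeated addition: build up to 2Q.
2Q: tangent at (5, 6): λ = (3·5² + 0)/(2·6) ≡ 5/5. 5⁻¹ ≡ 3 (mod 7) since 5·3 = 15 ≡ 1, so λ ≡ 5·3 ≡ 1.
  x = λ² - 5 - 5 = 1 - 10 ≡ 5; y = λ·(5 - 5) - 6 ≡ 1. → (5, 1)
2Q = (5, 1).
Finally 4P + 2Q:
(3, 1) + (5, 1). λ = (1 - 1)/(5 - 3) ≡ 0/2 mod 7. 2⁻¹ ≡ 4 (mod 7), so λ ≡ 0.
  x = λ² - 3 - 5 = 0 - 8 ≡ 6; y = λ·(3 - 6) - 1 ≡ 6. → (6, 6)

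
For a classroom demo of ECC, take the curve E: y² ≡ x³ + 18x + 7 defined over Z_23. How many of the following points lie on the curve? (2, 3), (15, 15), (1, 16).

(2, 3): 3² ≡ 9, rhs ≡ 5 → off.
(15, 15): 15² ≡ 18, rhs ≡ 18 → on.
(1, 16): 16² ≡ 3, rhs ≡ 3 → on.

2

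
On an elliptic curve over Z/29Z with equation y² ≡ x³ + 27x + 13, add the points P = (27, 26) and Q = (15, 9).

(17, 22)

(27, 26) + (15, 9). λ = (9 - 26)/(15 - 27) ≡ 12/17 mod 29. 17⁻¹ ≡ 12 (mod 29) since 17·12 = 204 ≡ 1, so λ ≡ 28.
  x = λ² - 27 - 15 = 784 - 42 ≡ 17; y = λ·(27 - 17) - 26 ≡ 22. → (17, 22)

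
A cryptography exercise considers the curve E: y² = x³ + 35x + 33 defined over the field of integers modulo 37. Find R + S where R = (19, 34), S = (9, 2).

(19, 34) + (9, 2). λ = (2 - 34)/(9 - 19) ≡ 5/27 mod 37. 27⁻¹ ≡ 11 (mod 37), so λ ≡ 18.
  x = λ² - 19 - 9 = 324 - 28 ≡ 0; y = λ·(19 - 0) - 34 ≡ 12. → (0, 12)

(0, 12)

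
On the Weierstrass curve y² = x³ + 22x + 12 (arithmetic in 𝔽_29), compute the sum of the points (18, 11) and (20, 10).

(13, 1)

(18, 11) + (20, 10). λ = (10 - 11)/(20 - 18) ≡ 28/2 mod 29. 2⁻¹ ≡ 15 (mod 29), so λ ≡ 14.
  x = λ² - 18 - 20 = 196 - 38 ≡ 13; y = λ·(18 - 13) - 11 ≡ 1. → (13, 1)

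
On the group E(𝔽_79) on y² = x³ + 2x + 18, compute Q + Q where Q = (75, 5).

(33, 47)

tangent at (75, 5): λ = (3·75² + 2)/(2·5) ≡ 50/10. 10⁻¹ ≡ 8 (mod 79), so λ ≡ 50·8 ≡ 5.
  x = λ² - 75 - 75 = 25 - 150 ≡ 33; y = λ·(75 - 33) - 5 ≡ 47. → (33, 47)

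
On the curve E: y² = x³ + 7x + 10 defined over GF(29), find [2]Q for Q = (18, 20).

(26, 22)

tangent at (18, 20): λ = (3·18² + 7)/(2·20) ≡ 22/11. 11⁻¹ ≡ 8 (mod 29), so λ ≡ 22·8 ≡ 2.
  x = λ² - 18 - 18 = 4 - 36 ≡ 26; y = λ·(18 - 26) - 20 ≡ 22. → (26, 22)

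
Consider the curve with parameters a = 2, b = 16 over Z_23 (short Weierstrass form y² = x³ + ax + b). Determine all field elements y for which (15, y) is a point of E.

none

x³ + 2x + 16 = 3421 ≡ 17 (mod 23).
17 is a non-residue mod 23; no y exists.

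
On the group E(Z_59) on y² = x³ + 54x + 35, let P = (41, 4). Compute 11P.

Double-and-add on 11 = (1011)₂. Start with P = (41, 4) for the leading 1-bit.
double: tangent at (41, 4): λ = (3·41² + 54)/(2·4) ≡ 23/8. 8⁻¹ ≡ 37 (mod 59) since 8·37 = 296 ≡ 1, so λ ≡ 23·37 ≡ 25.
  x = λ² - 41 - 41 = 625 - 82 ≡ 12; y = λ·(41 - 12) - 4 ≡ 13. → (12, 13)
double: tangent at (12, 13): λ = (3·12² + 54)/(2·13) ≡ 14/26. 26⁻¹ ≡ 25 (mod 59), so λ ≡ 14·25 ≡ 55.
  x = λ² - 12 - 12 = 3025 - 24 ≡ 51; y = λ·(12 - 51) - 13 ≡ 25. → (51, 25)
add P: (51, 25) + (41, 4). λ = (4 - 25)/(41 - 51) ≡ 38/49 mod 59. 49⁻¹ ≡ 53 (mod 59) since 49·53 = 2597 ≡ 1, so λ ≡ 8.
  x = λ² - 51 - 41 = 64 - 92 ≡ 31; y = λ·(51 - 31) - 25 ≡ 17. → (31, 17)
double: tangent at (31, 17): λ = (3·31² + 54)/(2·17) ≡ 46/34. 34⁻¹ ≡ 33 (mod 59), so λ ≡ 46·33 ≡ 43.
  x = λ² - 31 - 31 = 1849 - 62 ≡ 17; y = λ·(31 - 17) - 17 ≡ 54. → (17, 54)
add P: (17, 54) + (41, 4). λ = (4 - 54)/(41 - 17) ≡ 9/24 mod 59. 24⁻¹ ≡ 32 (mod 59) since 24·32 = 768 ≡ 1, so λ ≡ 52.
  x = λ² - 17 - 41 = 2704 - 58 ≡ 50; y = λ·(17 - 50) - 54 ≡ 0. → (50, 0)

(50, 0)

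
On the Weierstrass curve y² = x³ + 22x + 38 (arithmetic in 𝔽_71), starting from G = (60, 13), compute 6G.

(36, 49)

Repeated addition: build up to 6G.
2G: tangent at (60, 13): λ = (3·60² + 22)/(2·13) ≡ 30/26. 26⁻¹ ≡ 41 (mod 71), so λ ≡ 30·41 ≡ 23.
  x = λ² - 60 - 60 = 529 - 120 ≡ 54; y = λ·(60 - 54) - 13 ≡ 54. → (54, 54)
3G: (54, 54) + (60, 13). λ = (13 - 54)/(60 - 54) ≡ 30/6 mod 71. 6⁻¹ ≡ 12 (mod 71) since 6·12 = 72 ≡ 1, so λ ≡ 5.
  x = λ² - 54 - 60 = 25 - 114 ≡ 53; y = λ·(54 - 53) - 54 ≡ 22. → (53, 22)
4G: (53, 22) + (60, 13). λ = (13 - 22)/(60 - 53) ≡ 62/7 mod 71. 7⁻¹ ≡ 61 (mod 71), so λ ≡ 19.
  x = λ² - 53 - 60 = 361 - 113 ≡ 35; y = λ·(53 - 35) - 22 ≡ 36. → (35, 36)
5G: (35, 36) + (60, 13). λ = (13 - 36)/(60 - 35) ≡ 48/25 mod 71. 25⁻¹ ≡ 54 (mod 71) since 25·54 = 1350 ≡ 1, so λ ≡ 36.
  x = λ² - 35 - 60 = 1296 - 95 ≡ 65; y = λ·(35 - 65) - 36 ≡ 20. → (65, 20)
6G: (65, 20) + (60, 13). λ = (13 - 20)/(60 - 65) ≡ 64/66 mod 71. 66⁻¹ ≡ 14 (mod 71) since 66·14 = 924 ≡ 1, so λ ≡ 44.
  x = λ² - 65 - 60 = 1936 - 125 ≡ 36; y = λ·(65 - 36) - 20 ≡ 49. → (36, 49)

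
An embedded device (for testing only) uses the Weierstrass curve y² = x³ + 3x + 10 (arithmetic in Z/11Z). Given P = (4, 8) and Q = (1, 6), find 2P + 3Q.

First 2P:
Repeated addition: build up to 2P.
2P: tangent at (4, 8): λ = (3·4² + 3)/(2·8) ≡ 7/5. 5⁻¹ ≡ 9 (mod 11), so λ ≡ 7·9 ≡ 8.
  x = λ² - 4 - 4 = 64 - 8 ≡ 1; y = λ·(4 - 1) - 8 ≡ 5. → (1, 5)
2P = (1, 5).
Next 3Q:
Repeated addition: build up to 3Q.
2Q: tangent at (1, 6): λ = (3·1² + 3)/(2·6) ≡ 6/1. 1⁻¹ ≡ 1 (mod 11) since 1·1 = 1 ≡ 1, so λ ≡ 6·1 ≡ 6.
  x = λ² - 1 - 1 = 36 - 2 ≡ 1; y = λ·(1 - 1) - 6 ≡ 5. → (1, 5)
3Q: (1, 5) + (1, 6): same x and y₁ ≡ -y₂, so the sum is O.
3Q = O.
Finally 2P + 3Q:
(1, 5) + O = (1, 5) (identity).

(1, 5)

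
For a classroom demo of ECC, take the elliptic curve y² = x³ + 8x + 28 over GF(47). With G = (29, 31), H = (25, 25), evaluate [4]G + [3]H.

First 4G:
Repeated addition: build up to 4G.
2G: tangent at (29, 31): λ = (3·29² + 8)/(2·31) ≡ 40/15. 15⁻¹ ≡ 22 (mod 47), so λ ≡ 40·22 ≡ 34.
  x = λ² - 29 - 29 = 1156 - 58 ≡ 17; y = λ·(29 - 17) - 31 ≡ 1. → (17, 1)
3G: (17, 1) + (29, 31). λ = (31 - 1)/(29 - 17) ≡ 30/12 mod 47. 12⁻¹ ≡ 4 (mod 47) since 12·4 = 48 ≡ 1, so λ ≡ 26.
  x = λ² - 17 - 29 = 676 - 46 ≡ 19; y = λ·(17 - 19) - 1 ≡ 41. → (19, 41)
4G: (19, 41) + (29, 31). λ = (31 - 41)/(29 - 19) ≡ 37/10 mod 47. 10⁻¹ ≡ 33 (mod 47), so λ ≡ 46.
  x = λ² - 19 - 29 = 2116 - 48 ≡ 0; y = λ·(19 - 0) - 41 ≡ 34. → (0, 34)
4G = (0, 34).
Next 3H:
Repeated addition: build up to 3H.
2H: tangent at (25, 25): λ = (3·25² + 8)/(2·25) ≡ 3/3. 3⁻¹ ≡ 16 (mod 47), so λ ≡ 3·16 ≡ 1.
  x = λ² - 25 - 25 = 1 - 50 ≡ 45; y = λ·(25 - 45) - 25 ≡ 2. → (45, 2)
3H: (45, 2) + (25, 25). λ = (25 - 2)/(25 - 45) ≡ 23/27 mod 47. 27⁻¹ ≡ 7 (mod 47), so λ ≡ 20.
  x = λ² - 45 - 25 = 400 - 70 ≡ 1; y = λ·(45 - 1) - 2 ≡ 32. → (1, 32)
3H = (1, 32).
Finally 4G + 3H:
(0, 34) + (1, 32). λ = (32 - 34)/(1 - 0) ≡ 45/1 mod 47. 1⁻¹ ≡ 1 (mod 47), so λ ≡ 45.
  x = λ² - 0 - 1 = 2025 - 1 ≡ 3; y = λ·(0 - 3) - 34 ≡ 19. → (3, 19)

(3, 19)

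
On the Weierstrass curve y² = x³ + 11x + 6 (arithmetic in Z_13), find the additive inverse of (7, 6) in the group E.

-(7, 6) = (7, -6 mod 13) = (7, 7).

(7, 7)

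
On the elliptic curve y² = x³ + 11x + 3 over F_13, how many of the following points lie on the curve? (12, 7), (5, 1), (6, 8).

(12, 7): 7² ≡ 10, rhs ≡ 4 → off.
(5, 1): 1² ≡ 1, rhs ≡ 1 → on.
(6, 8): 8² ≡ 12, rhs ≡ 12 → on.

2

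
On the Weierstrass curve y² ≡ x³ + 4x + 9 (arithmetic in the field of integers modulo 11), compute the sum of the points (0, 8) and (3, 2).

(1, 5)

(0, 8) + (3, 2). λ = (2 - 8)/(3 - 0) ≡ 5/3 mod 11. 3⁻¹ ≡ 4 (mod 11), so λ ≡ 9.
  x = λ² - 0 - 3 = 81 - 3 ≡ 1; y = λ·(0 - 1) - 8 ≡ 5. → (1, 5)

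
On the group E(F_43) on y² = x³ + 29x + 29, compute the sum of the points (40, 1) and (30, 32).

(14, 13)

(40, 1) + (30, 32). λ = (32 - 1)/(30 - 40) ≡ 31/33 mod 43. 33⁻¹ ≡ 30 (mod 43), so λ ≡ 27.
  x = λ² - 40 - 30 = 729 - 70 ≡ 14; y = λ·(40 - 14) - 1 ≡ 13. → (14, 13)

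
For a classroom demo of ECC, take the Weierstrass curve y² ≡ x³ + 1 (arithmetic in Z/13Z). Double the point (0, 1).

tangent at (0, 1): λ = (3·0² + 0)/(2·1) ≡ 0/2. 2⁻¹ ≡ 7 (mod 13) since 2·7 = 14 ≡ 1, so λ ≡ 0·7 ≡ 0.
  x = λ² - 0 - 0 = 0 - 0 ≡ 0; y = λ·(0 - 0) - 1 ≡ 12. → (0, 12)

(0, 12)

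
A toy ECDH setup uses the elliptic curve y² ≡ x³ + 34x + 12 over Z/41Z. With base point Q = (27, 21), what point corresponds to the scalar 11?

Double-and-add on 11 = (1011)₂. Start with Q = (27, 21) for the leading 1-bit.
double: tangent at (27, 21): λ = (3·27² + 34)/(2·21) ≡ 7/1. 1⁻¹ ≡ 1 (mod 41) since 1·1 = 1 ≡ 1, so λ ≡ 7·1 ≡ 7.
  x = λ² - 27 - 27 = 49 - 54 ≡ 36; y = λ·(27 - 36) - 21 ≡ 39. → (36, 39)
double: tangent at (36, 39): λ = (3·36² + 34)/(2·39) ≡ 27/37. 37⁻¹ ≡ 10 (mod 41), so λ ≡ 27·10 ≡ 24.
  x = λ² - 36 - 36 = 576 - 72 ≡ 12; y = λ·(36 - 12) - 39 ≡ 4. → (12, 4)
add Q: (12, 4) + (27, 21). λ = (21 - 4)/(27 - 12) ≡ 17/15 mod 41. 15⁻¹ ≡ 11 (mod 41), so λ ≡ 23.
  x = λ² - 12 - 27 = 529 - 39 ≡ 39; y = λ·(12 - 39) - 4 ≡ 31. → (39, 31)
double: tangent at (39, 31): λ = (3·39² + 34)/(2·31) ≡ 5/21. 21⁻¹ ≡ 2 (mod 41) since 21·2 = 42 ≡ 1, so λ ≡ 5·2 ≡ 10.
  x = λ² - 39 - 39 = 100 - 78 ≡ 22; y = λ·(39 - 22) - 31 ≡ 16. → (22, 16)
add Q: (22, 16) + (27, 21). λ = (21 - 16)/(27 - 22) ≡ 5/5 mod 41. 5⁻¹ ≡ 33 (mod 41), so λ ≡ 1.
  x = λ² - 22 - 27 = 1 - 49 ≡ 34; y = λ·(22 - 34) - 16 ≡ 13. → (34, 13)

(34, 13)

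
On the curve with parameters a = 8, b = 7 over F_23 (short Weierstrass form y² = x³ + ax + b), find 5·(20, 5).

Write G = (20, 5).
Repeated addition: build up to 5G.
2G: tangent at (20, 5): λ = (3·20² + 8)/(2·5) ≡ 12/10. 10⁻¹ ≡ 7 (mod 23) since 10·7 = 70 ≡ 1, so λ ≡ 12·7 ≡ 15.
  x = λ² - 20 - 20 = 225 - 40 ≡ 1; y = λ·(20 - 1) - 5 ≡ 4. → (1, 4)
3G: (1, 4) + (20, 5). λ = (5 - 4)/(20 - 1) ≡ 1/19 mod 23. 19⁻¹ ≡ 17 (mod 23), so λ ≡ 17.
  x = λ² - 1 - 20 = 289 - 21 ≡ 15; y = λ·(1 - 15) - 4 ≡ 11. → (15, 11)
4G: (15, 11) + (20, 5). λ = (5 - 11)/(20 - 15) ≡ 17/5 mod 23. 5⁻¹ ≡ 14 (mod 23), so λ ≡ 8.
  x = λ² - 15 - 20 = 64 - 35 ≡ 6; y = λ·(15 - 6) - 11 ≡ 15. → (6, 15)
5G: (6, 15) + (20, 5). λ = (5 - 15)/(20 - 6) ≡ 13/14 mod 23. 14⁻¹ ≡ 5 (mod 23), so λ ≡ 19.
  x = λ² - 6 - 20 = 361 - 26 ≡ 13; y = λ·(6 - 13) - 15 ≡ 13. → (13, 13)

(13, 13)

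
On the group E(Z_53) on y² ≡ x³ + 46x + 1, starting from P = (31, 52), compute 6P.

Double-and-add on 6 = (110)₂. Start with P = (31, 52) for the leading 1-bit.
double: tangent at (31, 52): λ = (3·31² + 46)/(2·52) ≡ 14/51. 51⁻¹ ≡ 26 (mod 53), so λ ≡ 14·26 ≡ 46.
  x = λ² - 31 - 31 = 2116 - 62 ≡ 40; y = λ·(31 - 40) - 52 ≡ 11. → (40, 11)
add P: (40, 11) + (31, 52). λ = (52 - 11)/(31 - 40) ≡ 41/44 mod 53. 44⁻¹ ≡ 47 (mod 53) since 44·47 = 2068 ≡ 1, so λ ≡ 19.
  x = λ² - 40 - 31 = 361 - 71 ≡ 25; y = λ·(40 - 25) - 11 ≡ 9. → (25, 9)
double: tangent at (25, 9): λ = (3·25² + 46)/(2·9) ≡ 13/18. 18⁻¹ ≡ 3 (mod 53), so λ ≡ 13·3 ≡ 39.
  x = λ² - 25 - 25 = 1521 - 50 ≡ 40; y = λ·(25 - 40) - 9 ≡ 42. → (40, 42)

(40, 42)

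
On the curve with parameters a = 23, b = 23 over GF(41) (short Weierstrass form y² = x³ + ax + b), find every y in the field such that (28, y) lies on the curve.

x³ + 23x + 23 = 22619 ≡ 28 (mod 41).
28 is a non-residue mod 41; no y exists.

none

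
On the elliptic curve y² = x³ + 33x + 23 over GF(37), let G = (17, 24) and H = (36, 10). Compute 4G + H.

(20, 5)

First 4G:
Repeated addition: build up to 4G.
2G: tangent at (17, 24): λ = (3·17² + 33)/(2·24) ≡ 12/11. 11⁻¹ ≡ 27 (mod 37), so λ ≡ 12·27 ≡ 28.
  x = λ² - 17 - 17 = 784 - 34 ≡ 10; y = λ·(17 - 10) - 24 ≡ 24. → (10, 24)
3G: (10, 24) + (17, 24). λ = (24 - 24)/(17 - 10) ≡ 0/7 mod 37. 7⁻¹ ≡ 16 (mod 37), so λ ≡ 0.
  x = λ² - 10 - 17 = 0 - 27 ≡ 10; y = λ·(10 - 10) - 24 ≡ 13. → (10, 13)
4G: (10, 13) + (17, 24). λ = (24 - 13)/(17 - 10) ≡ 11/7 mod 37. 7⁻¹ ≡ 16 (mod 37), so λ ≡ 28.
  x = λ² - 10 - 17 = 784 - 27 ≡ 17; y = λ·(10 - 17) - 13 ≡ 13. → (17, 13)
4G = (17, 13).
Finally 4G + H:
(17, 13) + (36, 10). λ = (10 - 13)/(36 - 17) ≡ 34/19 mod 37. 19⁻¹ ≡ 2 (mod 37) since 19·2 = 38 ≡ 1, so λ ≡ 31.
  x = λ² - 17 - 36 = 961 - 53 ≡ 20; y = λ·(17 - 20) - 13 ≡ 5. → (20, 5)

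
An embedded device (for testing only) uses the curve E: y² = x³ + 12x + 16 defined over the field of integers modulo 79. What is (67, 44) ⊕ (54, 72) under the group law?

(58, 46)

(67, 44) + (54, 72). λ = (72 - 44)/(54 - 67) ≡ 28/66 mod 79. 66⁻¹ ≡ 6 (mod 79), so λ ≡ 10.
  x = λ² - 67 - 54 = 100 - 121 ≡ 58; y = λ·(67 - 58) - 44 ≡ 46. → (58, 46)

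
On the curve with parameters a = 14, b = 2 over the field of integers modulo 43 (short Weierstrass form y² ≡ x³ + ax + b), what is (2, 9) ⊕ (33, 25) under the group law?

(2, 9) + (33, 25). λ = (25 - 9)/(33 - 2) ≡ 16/31 mod 43. 31⁻¹ ≡ 25 (mod 43) since 31·25 = 775 ≡ 1, so λ ≡ 13.
  x = λ² - 2 - 33 = 169 - 35 ≡ 5; y = λ·(2 - 5) - 9 ≡ 38. → (5, 38)

(5, 38)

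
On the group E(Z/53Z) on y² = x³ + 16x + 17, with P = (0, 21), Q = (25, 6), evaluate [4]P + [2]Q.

(45, 38)

First 4P:
Double-and-add on 4 = (100)₂. Start with P = (0, 21) for the leading 1-bit.
double: tangent at (0, 21): λ = (3·0² + 16)/(2·21) ≡ 16/42. 42⁻¹ ≡ 24 (mod 53), so λ ≡ 16·24 ≡ 13.
  x = λ² - 0 - 0 = 169 - 0 ≡ 10; y = λ·(0 - 10) - 21 ≡ 8. → (10, 8)
double: tangent at (10, 8): λ = (3·10² + 16)/(2·8) ≡ 51/16. 16⁻¹ ≡ 10 (mod 53), so λ ≡ 51·10 ≡ 33.
  x = λ² - 10 - 10 = 1089 - 20 ≡ 9; y = λ·(10 - 9) - 8 ≡ 25. → (9, 25)
4P = (9, 25).
Next 2Q:
Repeated addition: build up to 2Q.
2Q: tangent at (25, 6): λ = (3·25² + 16)/(2·6) ≡ 36/12. 12⁻¹ ≡ 31 (mod 53), so λ ≡ 36·31 ≡ 3.
  x = λ² - 25 - 25 = 9 - 50 ≡ 12; y = λ·(25 - 12) - 6 ≡ 33. → (12, 33)
2Q = (12, 33).
Finally 4P + 2Q:
(9, 25) + (12, 33). λ = (33 - 25)/(12 - 9) ≡ 8/3 mod 53. 3⁻¹ ≡ 18 (mod 53), so λ ≡ 38.
  x = λ² - 9 - 12 = 1444 - 21 ≡ 45; y = λ·(9 - 45) - 25 ≡ 38. → (45, 38)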